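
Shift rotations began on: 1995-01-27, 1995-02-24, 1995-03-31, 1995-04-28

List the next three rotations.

All Fridays; the gaps (28, 35, 28) vary with month length.
This is the last Friday of each month.
May 1995 ends with Friday 1995-05-26.
June 1995 ends with Friday 1995-06-30.
Last Friday of July 1995: 1995-07-28.

1995-05-26, 1995-06-30, 1995-07-28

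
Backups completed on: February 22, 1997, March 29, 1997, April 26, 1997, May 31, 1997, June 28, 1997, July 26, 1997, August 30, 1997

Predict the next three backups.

All Saturdays; the gaps (35, 28, 35, 28, 28, 35) vary with month length.
This is the last Saturday of each month.
September 1997 ends with Saturday September 27, 1997.
October 1997 ends with Saturday October 25, 1997.
November 1997 ends with Saturday November 29, 1997.

September 27, 1997; October 25, 1997; November 29, 1997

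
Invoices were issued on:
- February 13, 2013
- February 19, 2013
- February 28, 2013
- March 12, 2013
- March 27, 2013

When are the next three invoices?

April 14, 2013; May 5, 2013; May 29, 2013

The spacing grows by 3 each time: 6, 9, 12, 15 days.
Next gap: 18 days. March 27, 2013 + 18 days = April 14, 2013.
Next gap: 21 days. April 14, 2013 + 21 days = May 5, 2013.
Next gap: 24 days. May 5, 2013 + 24 days = May 29, 2013.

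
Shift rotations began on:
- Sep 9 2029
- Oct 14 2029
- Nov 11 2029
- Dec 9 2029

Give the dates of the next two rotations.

Jan 13 2030, Feb 10 2030

Gaps: 35, 28, 28 days — a mix of 28 and 35. Every date is a Sunday.
Each is the 2nd Sunday of its month.
2nd Sunday of January 2030: Jan 13 2030.
2nd Sunday of February 2030: Feb 10 2030.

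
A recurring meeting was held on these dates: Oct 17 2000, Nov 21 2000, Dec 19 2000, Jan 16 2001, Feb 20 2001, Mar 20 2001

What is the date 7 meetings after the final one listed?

All dates are Tuesdays, 35, 28, 28, 35, 28 days apart.
Specifically, the 3rd Tuesday of each month.
April 2001 — 3rd Tuesday is Apr 17 2001.
May 2001 — 3rd Tuesday is May 15 2001.
3rd Tuesday of June 2001: Jun 19 2001.
3rd Tuesday of July 2001: Jul 17 2001.
3rd Tuesday of August 2001: Aug 21 2001.
September 2001 — 3rd Tuesday is Sep 18 2001.
October 2001 — 3rd Tuesday is Oct 16 2001.

Oct 16 2001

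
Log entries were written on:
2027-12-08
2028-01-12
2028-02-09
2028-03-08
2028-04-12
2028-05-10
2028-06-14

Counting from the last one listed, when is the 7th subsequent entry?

All dates are Wednesdays, 35, 28, 28, 35, 28, 35 days apart.
Specifically, the 2nd Wednesday of each month.
July 2028 — 2nd Wednesday is 2028-07-12.
August 2028 — 2nd Wednesday is 2028-08-09.
September 2028 — 2nd Wednesday is 2028-09-13.
2nd Wednesday of October 2028: 2028-10-11.
2nd Wednesday of November 2028: 2028-11-08.
December 2028 — 2nd Wednesday is 2028-12-13.
January 2029 — 2nd Wednesday is 2029-01-10.

2029-01-10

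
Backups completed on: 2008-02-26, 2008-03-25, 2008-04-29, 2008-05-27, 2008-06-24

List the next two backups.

All Tuesdays; the gaps (28, 35, 28, 28) vary with month length.
This is the last Tuesday of each month.
July 2008 ends with Tuesday 2008-07-29.
Last Tuesday of August 2008: 2008-08-26.

2008-07-29, 2008-08-26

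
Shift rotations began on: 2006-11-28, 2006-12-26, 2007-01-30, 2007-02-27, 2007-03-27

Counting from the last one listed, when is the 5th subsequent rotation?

2007-08-28

These are Tuesdays with 28, 35, 28, 28-day gaps.
Each is the final Tuesday of its month — 2007-01-30 is past the 28th, so '4th Tuesday' doesn't fit.
Last Tuesday of April 2007: 2007-04-24.
May 2007 ends with Tuesday 2007-05-29.
Last Tuesday of June 2007: 2007-06-26.
July 2007 ends with Tuesday 2007-07-31.
August 2007 ends with Tuesday 2007-08-28.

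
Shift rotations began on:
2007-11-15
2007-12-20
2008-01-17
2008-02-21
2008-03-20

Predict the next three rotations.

All dates are Thursdays, 35, 28, 35, 28 days apart.
Specifically, the 3rd Thursday of each month.
3rd Thursday of April 2008: 2008-04-17.
3rd Thursday of May 2008: 2008-05-15.
June 2008 — 3rd Thursday is 2008-06-19.

2008-04-17, 2008-05-15, 2008-06-19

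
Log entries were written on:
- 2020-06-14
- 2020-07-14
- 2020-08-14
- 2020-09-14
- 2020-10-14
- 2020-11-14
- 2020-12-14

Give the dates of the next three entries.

Gaps: 30, 31, 31, 30, 31, 30 days — not constant. Every event is on the 14th of the month.
Pattern: the 14th of each month.
January 2021: 2021-01-14.
February 2021: 2021-02-14.
March 2021: 2021-03-14.

2021-01-14, 2021-02-14, 2021-03-14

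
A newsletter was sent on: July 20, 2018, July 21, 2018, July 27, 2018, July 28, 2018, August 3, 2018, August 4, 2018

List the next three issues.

The gap pattern 1, 6, 1, 6, 1 repeats every 2 events.
These are the Fridays and Saturdays of each week.
The following Friday is August 10, 2018.
Next Saturday: August 11, 2018.
Next Friday: August 17, 2018.

August 10, 2018; August 11, 2018; August 17, 2018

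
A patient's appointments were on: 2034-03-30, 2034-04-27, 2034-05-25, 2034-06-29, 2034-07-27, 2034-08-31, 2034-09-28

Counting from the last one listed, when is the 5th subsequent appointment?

Every date is a Thursday; gaps 28, 28, 35, 28, 35, 28 days.
Each is the last Thursday of its month (at least one falls on the 29th or later, ruling out '4th Thursday').
Last Thursday of October 2034: 2034-10-26.
November 2034 ends with Thursday 2034-11-30.
December 2034 ends with Thursday 2034-12-28.
Last Thursday of January 2035: 2035-01-25.
Last Thursday of February 2035: 2035-02-22.

2035-02-22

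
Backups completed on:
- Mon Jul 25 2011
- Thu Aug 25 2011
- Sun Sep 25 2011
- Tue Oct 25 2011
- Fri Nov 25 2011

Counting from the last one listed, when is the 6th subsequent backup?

Fri May 25 2012

The day-of-month is always 25 (31, 31, 30, 31 days between events).
So this recurs on the 25th of each month.
December 2011: Sun Dec 25 2011.
January 2012: Wed Jan 25 2012.
Next: February 2012 → Sat Feb 25 2012.
March 2012: Sun Mar 25 2012.
April 2012: Wed Apr 25 2012.
May 2012: Fri May 25 2012.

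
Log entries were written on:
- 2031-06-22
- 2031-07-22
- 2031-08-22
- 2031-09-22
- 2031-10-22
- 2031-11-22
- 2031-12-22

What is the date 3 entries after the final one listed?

2032-03-22

Gaps: 30, 31, 31, 30, 31, 30 days — not constant. Every event is on the 22nd of the month.
Pattern: the 22nd of each month.
January 2032: 2032-01-22.
February 2032: 2032-02-22.
March 2032: 2032-03-22.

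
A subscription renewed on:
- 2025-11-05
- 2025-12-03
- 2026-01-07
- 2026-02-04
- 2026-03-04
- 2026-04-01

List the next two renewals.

2026-05-06, 2026-06-03

All dates are Wednesdays, 28, 35, 28, 28, 28 days apart.
Specifically, the 1st Wednesday of each month.
May 2026 — 1st Wednesday is 2026-05-06.
June 2026 — 1st Wednesday is 2026-06-03.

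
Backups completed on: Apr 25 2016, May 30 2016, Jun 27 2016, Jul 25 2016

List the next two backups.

These are Mondays with 35, 28, 28-day gaps.
Each is the final Monday of its month — May 30 2016 is past the 28th, so '4th Monday' doesn't fit.
Last Monday of August 2016: Aug 29 2016.
Last Monday of September 2016: Sep 26 2016.

Aug 29 2016, Sep 26 2016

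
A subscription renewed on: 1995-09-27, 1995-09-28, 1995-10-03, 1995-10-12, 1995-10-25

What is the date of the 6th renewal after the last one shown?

The spacing grows by 4 each time: 1, 5, 9, 13 days.
Next gap: 17 days. 1995-10-25 + 17 days = 1995-11-11.
Next gap: 21 days. 1995-11-11 + 21 days = 1995-12-02.
Next gap: 25 days. 1995-12-02 + 25 days = 1995-12-27.
Next gap: 29 days. 1995-12-27 + 29 days = 1996-01-25.
Next gap: 33 days. 1996-01-25 + 33 days = 1996-02-27.
Next gap: 37 days. 1996-02-27 + 37 days = 1996-04-04.

1996-04-04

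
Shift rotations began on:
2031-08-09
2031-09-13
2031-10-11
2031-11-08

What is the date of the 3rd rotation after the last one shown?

2032-02-14

Gaps: 35, 28, 28 days — a mix of 28 and 35. Every date is a Saturday.
Each is the 2nd Saturday of its month.
2nd Saturday of December 2031: 2031-12-13.
2nd Saturday of January 2032: 2032-01-10.
2nd Saturday of February 2032: 2032-02-14.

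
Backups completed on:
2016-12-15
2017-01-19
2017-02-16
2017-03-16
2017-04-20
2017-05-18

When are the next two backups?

Gaps: 35, 28, 28, 35, 28 days — a mix of 28 and 35. Every date is a Thursday.
Each is the 3rd Thursday of its month.
June 2017 — 3rd Thursday is 2017-06-15.
3rd Thursday of July 2017: 2017-07-20.

2017-06-15, 2017-07-20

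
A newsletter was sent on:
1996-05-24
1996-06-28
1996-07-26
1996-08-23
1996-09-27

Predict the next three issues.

All dates are Fridays, 35, 28, 28, 35 days apart.
Specifically, the 4th Friday of each month.
4th Friday of October 1996: 1996-10-25.
4th Friday of November 1996: 1996-11-22.
December 1996 — 4th Friday is 1996-12-27.

1996-10-25, 1996-11-22, 1996-12-27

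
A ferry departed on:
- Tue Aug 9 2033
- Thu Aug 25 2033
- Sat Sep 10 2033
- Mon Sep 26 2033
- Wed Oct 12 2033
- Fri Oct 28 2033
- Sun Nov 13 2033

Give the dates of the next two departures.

Tue Nov 29 2033, Thu Dec 15 2033

Gaps between consecutive events: 16, 16, 16, 16, 16, 16 days — a constant 16-day interval.
Sun Nov 13 2033 + 16 days = Tue Nov 29 2033.
Tue Nov 29 2033 + 16 days = Thu Dec 15 2033.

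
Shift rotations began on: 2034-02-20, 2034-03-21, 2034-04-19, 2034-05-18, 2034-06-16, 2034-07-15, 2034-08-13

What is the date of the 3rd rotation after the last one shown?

Gaps between consecutive events: 29, 29, 29, 29, 29, 29 days — a constant 29-day interval.
2034-08-13 + 29 days = 2034-09-11.
2034-09-11 + 29 days = 2034-10-10.
2034-10-10 + 29 days = 2034-11-08.

2034-11-08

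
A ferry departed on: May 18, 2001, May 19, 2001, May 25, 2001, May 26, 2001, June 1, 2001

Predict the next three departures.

June 2, 2001; June 8, 2001; June 9, 2001

Gaps: 1, 6, 1, 6 days — not constant, but cyclic with period 2.
The events fall on every Friday and Saturday.
Next Saturday: June 2, 2001.
The following Friday is June 8, 2001.
Next Saturday: June 9, 2001.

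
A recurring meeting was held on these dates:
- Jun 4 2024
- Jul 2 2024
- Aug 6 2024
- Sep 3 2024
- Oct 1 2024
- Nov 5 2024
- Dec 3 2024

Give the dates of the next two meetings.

Gaps: 28, 35, 28, 28, 35, 28 days — a mix of 28 and 35. Every date is a Tuesday.
Each is the 1st Tuesday of its month.
January 2025 — 1st Tuesday is Jan 7 2025.
1st Tuesday of February 2025: Feb 4 2025.

Jan 7 2025, Feb 4 2025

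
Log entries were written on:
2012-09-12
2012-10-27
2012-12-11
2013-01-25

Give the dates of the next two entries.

Gaps between consecutive events: 45, 45, 45 days — a constant 45-day interval.
2013-01-25 + 45 days = 2013-03-11.
2013-03-11 + 45 days = 2013-04-25.

2013-03-11, 2013-04-25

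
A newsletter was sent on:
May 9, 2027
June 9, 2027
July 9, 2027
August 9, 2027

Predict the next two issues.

Gaps: 31, 30, 31 days — not constant. Every event is on the 9th of the month.
Pattern: the 9th of each month.
September 2027: September 9, 2027.
Next: October 2027 → October 9, 2027.

September 9, 2027; October 9, 2027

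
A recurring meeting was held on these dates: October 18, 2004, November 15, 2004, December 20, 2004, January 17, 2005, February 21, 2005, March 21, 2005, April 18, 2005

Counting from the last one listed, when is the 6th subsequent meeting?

Gaps: 28, 35, 28, 35, 28, 28 days — a mix of 28 and 35. Every date is a Monday.
Each is the 3rd Monday of its month.
May 2005 — 3rd Monday is May 16, 2005.
3rd Monday of June 2005: June 20, 2005.
July 2005 — 3rd Monday is July 18, 2005.
August 2005 — 3rd Monday is August 15, 2005.
3rd Monday of September 2005: September 19, 2005.
3rd Monday of October 2005: October 17, 2005.

October 17, 2005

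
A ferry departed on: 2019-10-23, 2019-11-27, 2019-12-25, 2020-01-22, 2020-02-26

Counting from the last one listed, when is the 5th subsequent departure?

All dates are Wednesdays, 35, 28, 28, 35 days apart.
Specifically, the 4th Wednesday of each month.
March 2020 — 4th Wednesday is 2020-03-25.
April 2020 — 4th Wednesday is 2020-04-22.
May 2020 — 4th Wednesday is 2020-05-27.
4th Wednesday of June 2020: 2020-06-24.
July 2020 — 4th Wednesday is 2020-07-22.

2020-07-22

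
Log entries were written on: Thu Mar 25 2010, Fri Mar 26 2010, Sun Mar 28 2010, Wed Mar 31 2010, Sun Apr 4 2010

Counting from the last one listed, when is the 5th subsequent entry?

The spacing grows by 1 each time: 1, 2, 3, 4 days.
Next gap: 5 days. Sun Apr 4 2010 + 5 days = Fri Apr 9 2010.
Next gap: 6 days. Fri Apr 9 2010 + 6 days = Thu Apr 15 2010.
Next gap: 7 days. Thu Apr 15 2010 + 7 days = Thu Apr 22 2010.
Next gap: 8 days. Thu Apr 22 2010 + 8 days = Fri Apr 30 2010.
Next gap: 9 days. Fri Apr 30 2010 + 9 days = Sun May 9 2010.

Sun May 9 2010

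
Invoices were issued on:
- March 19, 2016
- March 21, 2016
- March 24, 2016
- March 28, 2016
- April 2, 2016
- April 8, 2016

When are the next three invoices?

April 15, 2016; April 23, 2016; May 2, 2016

Intervals are 2, 3, 4, 5, 6 days — an arithmetic progression with common difference 1.
Next gap: 7 days. April 8, 2016 + 7 days = April 15, 2016.
Next gap: 8 days. April 15, 2016 + 8 days = April 23, 2016.
Next gap: 9 days. April 23, 2016 + 9 days = May 2, 2016.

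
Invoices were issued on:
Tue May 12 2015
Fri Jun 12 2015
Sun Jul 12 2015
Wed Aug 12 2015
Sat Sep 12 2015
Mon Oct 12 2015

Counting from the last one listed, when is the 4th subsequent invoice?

Fri Feb 12 2016

Gaps: 31, 30, 31, 31, 30 days — not constant. Every event is on the 12th of the month.
Pattern: the 12th of each month.
Next: November 2015 → Thu Nov 12 2015.
December 2015: Sat Dec 12 2015.
January 2016: Tue Jan 12 2016.
Next: February 2016 → Fri Feb 12 2016.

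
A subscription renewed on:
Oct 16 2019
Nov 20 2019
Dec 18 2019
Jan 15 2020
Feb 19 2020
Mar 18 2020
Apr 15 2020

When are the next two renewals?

Gaps: 35, 28, 28, 35, 28, 28 days — a mix of 28 and 35. Every date is a Wednesday.
Each is the 3rd Wednesday of its month.
3rd Wednesday of May 2020: May 20 2020.
3rd Wednesday of June 2020: Jun 17 2020.

May 20 2020, Jun 17 2020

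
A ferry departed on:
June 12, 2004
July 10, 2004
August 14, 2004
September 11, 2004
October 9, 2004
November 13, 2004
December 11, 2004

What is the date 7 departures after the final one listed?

All dates are Saturdays, 28, 35, 28, 28, 35, 28 days apart.
Specifically, the 2nd Saturday of each month.
January 2005 — 2nd Saturday is January 8, 2005.
2nd Saturday of February 2005: February 12, 2005.
March 2005 — 2nd Saturday is March 12, 2005.
2nd Saturday of April 2005: April 9, 2005.
May 2005 — 2nd Saturday is May 14, 2005.
2nd Saturday of June 2005: June 11, 2005.
2nd Saturday of July 2005: July 9, 2005.

July 9, 2005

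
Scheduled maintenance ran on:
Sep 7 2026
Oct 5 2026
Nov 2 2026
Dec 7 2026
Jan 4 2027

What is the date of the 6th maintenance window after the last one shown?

Gaps: 28, 28, 35, 28 days — a mix of 28 and 35. Every date is a Monday.
Each is the 1st Monday of its month.
February 2027 — 1st Monday is Feb 1 2027.
March 2027 — 1st Monday is Mar 1 2027.
April 2027 — 1st Monday is Apr 5 2027.
May 2027 — 1st Monday is May 3 2027.
1st Monday of June 2027: Jun 7 2027.
1st Monday of July 2027: Jul 5 2027.

Jul 5 2027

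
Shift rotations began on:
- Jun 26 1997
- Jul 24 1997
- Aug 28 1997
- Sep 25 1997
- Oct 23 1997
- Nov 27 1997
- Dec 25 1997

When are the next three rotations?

Jan 22 1998, Feb 26 1998, Mar 26 1998

All dates are Thursdays, 28, 35, 28, 28, 35, 28 days apart.
Specifically, the 4th Thursday of each month.
4th Thursday of January 1998: Jan 22 1998.
February 1998 — 4th Thursday is Feb 26 1998.
March 1998 — 4th Thursday is Mar 26 1998.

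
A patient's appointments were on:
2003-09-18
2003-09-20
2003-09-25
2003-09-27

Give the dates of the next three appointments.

2003-10-02, 2003-10-04, 2003-10-09

Every event lands on a Thursday or Saturday (gaps cycle 2, 5, 2).
So the schedule is: every Thursday and Saturday.
Next Thursday: 2003-10-02.
Next Saturday: 2003-10-04.
The following Thursday is 2003-10-09.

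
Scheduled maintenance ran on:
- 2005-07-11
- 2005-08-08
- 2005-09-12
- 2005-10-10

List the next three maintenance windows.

These are Mondays at 28- or 35-day spacing (28, 35, 28).
The pattern: 2nd Monday of the month.
2nd Monday of November 2005: 2005-11-14.
December 2005 — 2nd Monday is 2005-12-12.
January 2006 — 2nd Monday is 2006-01-09.

2005-11-14, 2005-12-12, 2006-01-09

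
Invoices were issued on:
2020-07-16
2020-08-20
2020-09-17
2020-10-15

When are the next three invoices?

2020-11-19, 2020-12-17, 2021-01-21

Gaps: 35, 28, 28 days — a mix of 28 and 35. Every date is a Thursday.
Each is the 3rd Thursday of its month.
November 2020 — 3rd Thursday is 2020-11-19.
3rd Thursday of December 2020: 2020-12-17.
January 2021 — 3rd Thursday is 2021-01-21.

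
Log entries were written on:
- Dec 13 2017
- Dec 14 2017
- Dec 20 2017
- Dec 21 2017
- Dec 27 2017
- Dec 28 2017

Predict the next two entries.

The gap pattern 1, 6, 1, 6, 1 repeats every 2 events.
These are the Wednesdays and Thursdays of each week.
Next Wednesday: Jan 3 2018.
The following Thursday is Jan 4 2018.

Jan 3 2018, Jan 4 2018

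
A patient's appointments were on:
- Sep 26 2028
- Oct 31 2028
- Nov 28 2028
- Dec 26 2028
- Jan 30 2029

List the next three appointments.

Feb 27 2029, Mar 27 2029, Apr 24 2029

These are Tuesdays with 35, 28, 28, 35-day gaps.
Each is the final Tuesday of its month — Oct 31 2028 is past the 28th, so '4th Tuesday' doesn't fit.
February 2029 ends with Tuesday Feb 27 2029.
Last Tuesday of March 2029: Mar 27 2029.
April 2029 ends with Tuesday Apr 24 2029.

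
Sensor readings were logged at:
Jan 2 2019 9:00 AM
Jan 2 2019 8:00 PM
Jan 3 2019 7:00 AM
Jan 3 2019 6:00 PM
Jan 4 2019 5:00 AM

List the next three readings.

Jan 4 2019 4:00 PM, Jan 5 2019 3:00 AM, Jan 5 2019 2:00 PM

Gaps: 11, 11, 11, 11 hours — each event is 11 hours after the previous one.
Jan 4 2019 5:00 AM + 11 h = Jan 4 2019 4:00 PM.
Jan 4 2019 4:00 PM + 11 h = Jan 5 2019 3:00 AM.
Jan 5 2019 3:00 AM + 11 h = Jan 5 2019 2:00 PM.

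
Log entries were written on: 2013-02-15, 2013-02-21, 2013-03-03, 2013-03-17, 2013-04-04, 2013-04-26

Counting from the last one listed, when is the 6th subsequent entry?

2013-11-28

Gaps: 6, 10, 14, 18, 22 days — each gap is 4 larger than the previous one.
Next gap: 26 days. 2013-04-26 + 26 days = 2013-05-22.
Next gap: 30 days. 2013-05-22 + 30 days = 2013-06-21.
Next gap: 34 days. 2013-06-21 + 34 days = 2013-07-25.
Next gap: 38 days. 2013-07-25 + 38 days = 2013-09-01.
Next gap: 42 days. 2013-09-01 + 42 days = 2013-10-13.
Next gap: 46 days. 2013-10-13 + 46 days = 2013-11-28.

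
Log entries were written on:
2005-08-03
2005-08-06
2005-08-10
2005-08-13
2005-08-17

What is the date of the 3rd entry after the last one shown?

The gap pattern 3, 4, 3, 4 repeats every 2 events.
These are the Wednesdays and Saturdays of each week.
The following Saturday is 2005-08-20.
The following Wednesday is 2005-08-24.
Next Saturday: 2005-08-27.

2005-08-27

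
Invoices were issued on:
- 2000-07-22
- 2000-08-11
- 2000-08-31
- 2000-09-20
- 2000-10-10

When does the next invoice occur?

The spacing is 20, 20, 20, 20 days — always 20 days.
2000-10-10 + 20 days = 2000-10-30.

2000-10-30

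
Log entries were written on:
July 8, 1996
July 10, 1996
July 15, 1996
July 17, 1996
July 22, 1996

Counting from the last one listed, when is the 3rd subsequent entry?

July 31, 1996

The gap pattern 2, 5, 2, 5 repeats every 2 events.
These are the Mondays and Wednesdays of each week.
Next Wednesday: July 24, 1996.
Next Monday: July 29, 1996.
The following Wednesday is July 31, 1996.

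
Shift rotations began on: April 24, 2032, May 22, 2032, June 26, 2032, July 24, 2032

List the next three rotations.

August 28, 2032; September 25, 2032; October 23, 2032

All dates are Saturdays, 28, 35, 28 days apart.
Specifically, the 4th Saturday of each month.
4th Saturday of August 2032: August 28, 2032.
September 2032 — 4th Saturday is September 25, 2032.
October 2032 — 4th Saturday is October 23, 2032.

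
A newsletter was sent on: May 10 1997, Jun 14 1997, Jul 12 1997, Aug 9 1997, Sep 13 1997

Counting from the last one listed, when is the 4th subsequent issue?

All dates are Saturdays, 35, 28, 28, 35 days apart.
Specifically, the 2nd Saturday of each month.
October 1997 — 2nd Saturday is Oct 11 1997.
2nd Saturday of November 1997: Nov 8 1997.
December 1997 — 2nd Saturday is Dec 13 1997.
January 1998 — 2nd Saturday is Jan 10 1998.

Jan 10 1998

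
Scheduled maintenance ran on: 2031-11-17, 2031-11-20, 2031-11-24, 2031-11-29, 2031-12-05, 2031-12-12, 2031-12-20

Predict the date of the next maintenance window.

The spacing grows by 1 each time: 3, 4, 5, 6, 7, 8 days.
Next gap: 9 days. 2031-12-20 + 9 days = 2031-12-29.

2031-12-29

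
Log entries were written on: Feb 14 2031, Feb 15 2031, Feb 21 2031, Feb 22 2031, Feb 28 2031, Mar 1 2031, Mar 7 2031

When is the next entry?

Mar 8 2031

Gaps: 1, 6, 1, 6, 1, 6 days — not constant, but cyclic with period 2.
The events fall on every Friday and Saturday.
The following Saturday is Mar 8 2031.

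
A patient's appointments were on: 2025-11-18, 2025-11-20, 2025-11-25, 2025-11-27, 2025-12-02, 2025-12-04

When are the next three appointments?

2025-12-09, 2025-12-11, 2025-12-16

Every event lands on a Tuesday or Thursday (gaps cycle 2, 5, 2, 5, 2).
So the schedule is: every Tuesday and Thursday.
The following Tuesday is 2025-12-09.
Next Thursday: 2025-12-11.
The following Tuesday is 2025-12-16.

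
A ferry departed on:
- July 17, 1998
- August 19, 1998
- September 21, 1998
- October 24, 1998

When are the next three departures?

November 26, 1998; December 29, 1998; January 31, 1999

The spacing is 33, 33, 33 days — always 33 days.
October 24, 1998 + 33 days = November 26, 1998.
November 26, 1998 + 33 days = December 29, 1998.
December 29, 1998 + 33 days = January 31, 1999.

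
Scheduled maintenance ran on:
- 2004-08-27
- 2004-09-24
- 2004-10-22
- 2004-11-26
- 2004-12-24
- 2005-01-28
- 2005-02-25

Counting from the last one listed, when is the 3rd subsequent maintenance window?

2005-05-27

These are Fridays at 28- or 35-day spacing (28, 28, 35, 28, 35, 28).
The pattern: 4th Friday of the month.
4th Friday of March 2005: 2005-03-25.
4th Friday of April 2005: 2005-04-22.
4th Friday of May 2005: 2005-05-27.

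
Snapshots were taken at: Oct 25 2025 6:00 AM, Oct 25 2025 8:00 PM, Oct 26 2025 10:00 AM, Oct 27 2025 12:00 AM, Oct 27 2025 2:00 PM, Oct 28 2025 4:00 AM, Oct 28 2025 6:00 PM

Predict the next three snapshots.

Spacing: 14, 14, 14, 14, 14, 14 h — constant 14 h.
Oct 28 2025 6:00 PM + 14 h = Oct 29 2025 8:00 AM.
Oct 29 2025 8:00 AM + 14 h = Oct 29 2025 10:00 PM.
Oct 29 2025 10:00 PM + 14 h = Oct 30 2025 12:00 PM.

Oct 29 2025 8:00 AM, Oct 29 2025 10:00 PM, Oct 30 2025 12:00 PM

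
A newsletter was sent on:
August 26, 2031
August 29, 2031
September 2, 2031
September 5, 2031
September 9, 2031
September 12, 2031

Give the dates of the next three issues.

Gaps: 3, 4, 3, 4, 3 days — not constant, but cyclic with period 2.
The events fall on every Tuesday and Friday.
The following Tuesday is September 16, 2031.
The following Friday is September 19, 2031.
The following Tuesday is September 23, 2031.

September 16, 2031; September 19, 2031; September 23, 2031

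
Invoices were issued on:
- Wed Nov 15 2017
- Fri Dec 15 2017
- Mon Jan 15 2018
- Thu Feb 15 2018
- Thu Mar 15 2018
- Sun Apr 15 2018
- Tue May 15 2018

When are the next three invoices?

Each date is the 15th; the gaps (30, 31, 31, 28, 31, 30) track the month lengths.
The rule is the 15th of each month.
Next: June 2018 → Fri Jun 15 2018.
July 2018: Sun Jul 15 2018.
August 2018: Wed Aug 15 2018.

Fri Jun 15 2018, Sun Jul 15 2018, Wed Aug 15 2018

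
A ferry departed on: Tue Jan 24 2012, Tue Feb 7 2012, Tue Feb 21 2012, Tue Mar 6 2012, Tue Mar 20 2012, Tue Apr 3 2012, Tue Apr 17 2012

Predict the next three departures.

Every event comes 14 days after the last (14, 14, 14, 14, 14, 14).
Tue Apr 17 2012 + 14 days = Tue May 1 2012.
Tue May 1 2012 + 14 days = Tue May 15 2012.
Tue May 15 2012 + 14 days = Tue May 29 2012.

Tue May 1 2012, Tue May 15 2012, Tue May 29 2012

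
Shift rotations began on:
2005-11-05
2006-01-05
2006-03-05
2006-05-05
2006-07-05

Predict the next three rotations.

2006-09-05, 2006-11-05, 2007-01-05

Gaps: 61, 59, 61, 61 days — not constant. Every event is on the 5th of the month.
Pattern: the 5th of every 2 months.
Next: September 2006 → 2006-09-05.
Next: November 2006 → 2006-11-05.
Next: January 2007 → 2007-01-05.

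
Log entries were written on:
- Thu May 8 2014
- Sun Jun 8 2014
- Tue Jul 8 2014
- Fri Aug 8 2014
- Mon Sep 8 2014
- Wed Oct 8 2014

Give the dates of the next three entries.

Sat Nov 8 2014, Mon Dec 8 2014, Thu Jan 8 2015

Each date is the 8th; the gaps (31, 30, 31, 31, 30) track the month lengths.
The rule is the 8th of each month.
Next: November 2014 → Sat Nov 8 2014.
December 2014: Mon Dec 8 2014.
Next: January 2015 → Thu Jan 8 2015.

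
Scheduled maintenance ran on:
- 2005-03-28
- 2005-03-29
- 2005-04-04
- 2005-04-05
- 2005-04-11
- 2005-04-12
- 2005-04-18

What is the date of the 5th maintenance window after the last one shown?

The gap pattern 1, 6, 1, 6, 1, 6 repeats every 2 events.
These are the Mondays and Tuesdays of each week.
The following Tuesday is 2005-04-19.
Next Monday: 2005-04-25.
The following Tuesday is 2005-04-26.
The following Monday is 2005-05-02.
The following Tuesday is 2005-05-03.

2005-05-03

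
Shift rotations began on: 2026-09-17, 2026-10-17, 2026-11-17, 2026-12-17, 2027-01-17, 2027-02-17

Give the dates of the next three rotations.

Each date is the 17th; the gaps (30, 31, 30, 31, 31) track the month lengths.
The rule is the 17th of each month.
Next: March 2027 → 2027-03-17.
Next: April 2027 → 2027-04-17.
May 2027: 2027-05-17.

2027-03-17, 2027-04-17, 2027-05-17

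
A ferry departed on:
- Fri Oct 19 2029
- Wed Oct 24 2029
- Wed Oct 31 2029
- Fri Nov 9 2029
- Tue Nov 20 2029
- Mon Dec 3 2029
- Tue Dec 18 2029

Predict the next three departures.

The spacing grows by 2 each time: 5, 7, 9, 11, 13, 15 days.
Next gap: 17 days. Tue Dec 18 2029 + 17 days = Fri Jan 4 2030.
Next gap: 19 days. Fri Jan 4 2030 + 19 days = Wed Jan 23 2030.
Next gap: 21 days. Wed Jan 23 2030 + 21 days = Wed Feb 13 2030.

Fri Jan 4 2030, Wed Jan 23 2030, Wed Feb 13 2030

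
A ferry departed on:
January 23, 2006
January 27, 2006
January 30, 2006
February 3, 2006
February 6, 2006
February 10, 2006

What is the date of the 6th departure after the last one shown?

March 3, 2006

Every event lands on a Monday or Friday (gaps cycle 4, 3, 4, 3, 4).
So the schedule is: every Monday and Friday.
Next Monday: February 13, 2006.
Next Friday: February 17, 2006.
The following Monday is February 20, 2006.
Next Friday: February 24, 2006.
The following Monday is February 27, 2006.
The following Friday is March 3, 2006.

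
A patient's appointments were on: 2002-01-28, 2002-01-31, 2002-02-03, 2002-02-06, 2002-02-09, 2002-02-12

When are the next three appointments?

The spacing is 3, 3, 3, 3, 3 days — always 3 days.
2002-02-12 + 3 days = 2002-02-15.
2002-02-15 + 3 days = 2002-02-18.
2002-02-18 + 3 days = 2002-02-21.

2002-02-15, 2002-02-18, 2002-02-21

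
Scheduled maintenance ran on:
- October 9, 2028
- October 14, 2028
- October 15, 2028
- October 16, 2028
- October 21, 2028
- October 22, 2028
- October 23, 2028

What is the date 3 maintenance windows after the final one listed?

October 30, 2028

Gaps: 5, 1, 1, 5, 1, 1 days — not constant, but cyclic with period 3.
The events fall on every Monday, Saturday and Sunday.
Next Saturday: October 28, 2028.
Next Sunday: October 29, 2028.
The following Monday is October 30, 2028.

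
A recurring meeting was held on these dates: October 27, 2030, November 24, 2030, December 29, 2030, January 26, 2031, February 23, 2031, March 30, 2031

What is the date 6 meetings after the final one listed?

September 28, 2031

Every date is a Sunday; gaps 28, 35, 28, 28, 35 days.
Each is the last Sunday of its month (at least one falls on the 29th or later, ruling out '4th Sunday').
Last Sunday of April 2031: April 27, 2031.
May 2031 ends with Sunday May 25, 2031.
Last Sunday of June 2031: June 29, 2031.
Last Sunday of July 2031: July 27, 2031.
August 2031 ends with Sunday August 31, 2031.
September 2031 ends with Sunday September 28, 2031.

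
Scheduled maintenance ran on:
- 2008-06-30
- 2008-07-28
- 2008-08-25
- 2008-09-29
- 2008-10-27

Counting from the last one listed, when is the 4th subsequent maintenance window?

Every date is a Monday; gaps 28, 28, 35, 28 days.
Each is the last Monday of its month (at least one falls on the 29th or later, ruling out '4th Monday').
November 2008 ends with Monday 2008-11-24.
December 2008 ends with Monday 2008-12-29.
Last Monday of January 2009: 2009-01-26.
Last Monday of February 2009: 2009-02-23.

2009-02-23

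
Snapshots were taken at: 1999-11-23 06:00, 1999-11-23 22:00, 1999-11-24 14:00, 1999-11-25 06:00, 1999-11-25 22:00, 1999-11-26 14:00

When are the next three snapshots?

1999-11-27 06:00, 1999-11-27 22:00, 1999-11-28 14:00

Gaps: 16, 16, 16, 16, 16 hours — each event is 16 hours after the previous one.
1999-11-26 14:00 + 16 h = 1999-11-27 06:00.
1999-11-27 06:00 + 16 h = 1999-11-27 22:00.
1999-11-27 22:00 + 16 h = 1999-11-28 14:00.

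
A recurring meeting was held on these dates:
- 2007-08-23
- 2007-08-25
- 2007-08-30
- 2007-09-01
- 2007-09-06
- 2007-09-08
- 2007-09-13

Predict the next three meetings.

Gaps: 2, 5, 2, 5, 2, 5 days — not constant, but cyclic with period 2.
The events fall on every Thursday and Saturday.
The following Saturday is 2007-09-15.
The following Thursday is 2007-09-20.
The following Saturday is 2007-09-22.

2007-09-15, 2007-09-20, 2007-09-22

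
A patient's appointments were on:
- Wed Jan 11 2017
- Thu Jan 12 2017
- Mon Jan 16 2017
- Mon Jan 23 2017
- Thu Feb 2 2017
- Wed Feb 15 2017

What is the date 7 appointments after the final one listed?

The spacing grows by 3 each time: 1, 4, 7, 10, 13 days.
Next gap: 16 days. Wed Feb 15 2017 + 16 days = Fri Mar 3 2017.
Next gap: 19 days. Fri Mar 3 2017 + 19 days = Wed Mar 22 2017.
Next gap: 22 days. Wed Mar 22 2017 + 22 days = Thu Apr 13 2017.
Next gap: 25 days. Thu Apr 13 2017 + 25 days = Mon May 8 2017.
Next gap: 28 days. Mon May 8 2017 + 28 days = Mon Jun 5 2017.
Next gap: 31 days. Mon Jun 5 2017 + 31 days = Thu Jul 6 2017.
Next gap: 34 days. Thu Jul 6 2017 + 34 days = Wed Aug 9 2017.

Wed Aug 9 2017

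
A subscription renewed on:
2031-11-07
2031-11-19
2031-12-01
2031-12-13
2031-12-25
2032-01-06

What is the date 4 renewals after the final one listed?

2032-02-23

Gaps between consecutive events: 12, 12, 12, 12, 12 days — a constant 12-day interval.
2032-01-06 + 12 days = 2032-01-18.
2032-01-18 + 12 days = 2032-01-30.
2032-01-30 + 12 days = 2032-02-11.
2032-02-11 + 12 days = 2032-02-23.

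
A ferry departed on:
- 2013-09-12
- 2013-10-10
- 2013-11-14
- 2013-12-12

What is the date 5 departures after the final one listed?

Gaps: 28, 35, 28 days — a mix of 28 and 35. Every date is a Thursday.
Each is the 2nd Thursday of its month.
January 2014 — 2nd Thursday is 2014-01-09.
February 2014 — 2nd Thursday is 2014-02-13.
2nd Thursday of March 2014: 2014-03-13.
2nd Thursday of April 2014: 2014-04-10.
May 2014 — 2nd Thursday is 2014-05-08.

2014-05-08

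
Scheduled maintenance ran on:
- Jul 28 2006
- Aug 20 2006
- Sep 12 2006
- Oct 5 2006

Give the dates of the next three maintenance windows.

The spacing is 23, 23, 23 days — always 23 days.
Oct 5 2006 + 23 days = Oct 28 2006.
Oct 28 2006 + 23 days = Nov 20 2006.
Nov 20 2006 + 23 days = Dec 13 2006.

Oct 28 2006, Nov 20 2006, Dec 13 2006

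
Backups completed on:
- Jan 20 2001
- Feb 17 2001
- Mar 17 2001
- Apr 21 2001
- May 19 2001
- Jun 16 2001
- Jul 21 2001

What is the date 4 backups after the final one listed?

Nov 17 2001

These are Saturdays at 28- or 35-day spacing (28, 28, 35, 28, 28, 35).
The pattern: 3rd Saturday of the month.
3rd Saturday of August 2001: Aug 18 2001.
September 2001 — 3rd Saturday is Sep 15 2001.
October 2001 — 3rd Saturday is Oct 20 2001.
3rd Saturday of November 2001: Nov 17 2001.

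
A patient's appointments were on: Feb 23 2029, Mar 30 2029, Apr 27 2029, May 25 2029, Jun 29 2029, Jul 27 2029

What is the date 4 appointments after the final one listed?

Every date is a Friday; gaps 35, 28, 28, 35, 28 days.
Each is the last Friday of its month (at least one falls on the 29th or later, ruling out '4th Friday').
August 2029 ends with Friday Aug 31 2029.
September 2029 ends with Friday Sep 28 2029.
October 2029 ends with Friday Oct 26 2029.
November 2029 ends with Friday Nov 30 2029.

Nov 30 2029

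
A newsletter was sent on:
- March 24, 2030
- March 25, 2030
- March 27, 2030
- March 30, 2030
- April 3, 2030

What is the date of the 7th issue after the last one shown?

May 29, 2030

Gaps: 1, 2, 3, 4 days — each gap is 1 larger than the previous one.
Next gap: 5 days. April 3, 2030 + 5 days = April 8, 2030.
Next gap: 6 days. April 8, 2030 + 6 days = April 14, 2030.
Next gap: 7 days. April 14, 2030 + 7 days = April 21, 2030.
Next gap: 8 days. April 21, 2030 + 8 days = April 29, 2030.
Next gap: 9 days. April 29, 2030 + 9 days = May 8, 2030.
Next gap: 10 days. May 8, 2030 + 10 days = May 18, 2030.
Next gap: 11 days. May 18, 2030 + 11 days = May 29, 2030.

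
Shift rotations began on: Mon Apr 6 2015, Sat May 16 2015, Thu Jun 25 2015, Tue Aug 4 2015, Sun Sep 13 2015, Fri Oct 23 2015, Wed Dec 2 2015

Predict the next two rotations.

The spacing is 40, 40, 40, 40, 40, 40 days — always 40 days.
Wed Dec 2 2015 + 40 days = Mon Jan 11 2016.
Mon Jan 11 2016 + 40 days = Sat Feb 20 2016.

Mon Jan 11 2016, Sat Feb 20 2016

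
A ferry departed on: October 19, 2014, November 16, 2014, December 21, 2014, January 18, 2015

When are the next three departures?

February 15, 2015; March 15, 2015; April 19, 2015

These are Sundays at 28- or 35-day spacing (28, 35, 28).
The pattern: 3rd Sunday of the month.
February 2015 — 3rd Sunday is February 15, 2015.
March 2015 — 3rd Sunday is March 15, 2015.
April 2015 — 3rd Sunday is April 19, 2015.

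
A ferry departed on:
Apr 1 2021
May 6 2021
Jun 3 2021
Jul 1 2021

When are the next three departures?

Aug 5 2021, Sep 2 2021, Oct 7 2021

These are Thursdays at 28- or 35-day spacing (35, 28, 28).
The pattern: 1st Thursday of the month.
August 2021 — 1st Thursday is Aug 5 2021.
September 2021 — 1st Thursday is Sep 2 2021.
1st Thursday of October 2021: Oct 7 2021.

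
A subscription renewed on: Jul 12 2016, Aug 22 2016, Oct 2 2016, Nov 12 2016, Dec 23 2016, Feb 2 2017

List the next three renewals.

Gaps between consecutive events: 41, 41, 41, 41, 41 days — a constant 41-day interval.
Feb 2 2017 + 41 days = Mar 15 2017.
Mar 15 2017 + 41 days = Apr 25 2017.
Apr 25 2017 + 41 days = Jun 5 2017.

Mar 15 2017, Apr 25 2017, Jun 5 2017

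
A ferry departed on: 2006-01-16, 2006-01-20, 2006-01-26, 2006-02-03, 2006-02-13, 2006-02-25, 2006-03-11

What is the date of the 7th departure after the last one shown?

2006-08-12

Gaps: 4, 6, 8, 10, 12, 14 days — each gap is 2 larger than the previous one.
Next gap: 16 days. 2006-03-11 + 16 days = 2006-03-27.
Next gap: 18 days. 2006-03-27 + 18 days = 2006-04-14.
Next gap: 20 days. 2006-04-14 + 20 days = 2006-05-04.
Next gap: 22 days. 2006-05-04 + 22 days = 2006-05-26.
Next gap: 24 days. 2006-05-26 + 24 days = 2006-06-19.
Next gap: 26 days. 2006-06-19 + 26 days = 2006-07-15.
Next gap: 28 days. 2006-07-15 + 28 days = 2006-08-12.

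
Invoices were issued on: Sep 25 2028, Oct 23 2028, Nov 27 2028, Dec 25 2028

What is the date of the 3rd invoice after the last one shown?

Mar 26 2029

All dates are Mondays, 28, 35, 28 days apart.
Specifically, the 4th Monday of each month.
4th Monday of January 2029: Jan 22 2029.
February 2029 — 4th Monday is Feb 26 2029.
4th Monday of March 2029: Mar 26 2029.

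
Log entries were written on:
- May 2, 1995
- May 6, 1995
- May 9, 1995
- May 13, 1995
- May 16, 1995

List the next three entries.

May 20, 1995; May 23, 1995; May 27, 1995

The gap pattern 4, 3, 4, 3 repeats every 2 events.
These are the Tuesdays and Saturdays of each week.
The following Saturday is May 20, 1995.
The following Tuesday is May 23, 1995.
The following Saturday is May 27, 1995.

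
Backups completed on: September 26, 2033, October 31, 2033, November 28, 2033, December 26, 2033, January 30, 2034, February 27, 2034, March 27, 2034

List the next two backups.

April 24, 2034; May 29, 2034

Every date is a Monday; gaps 35, 28, 28, 35, 28, 28 days.
Each is the last Monday of its month (at least one falls on the 29th or later, ruling out '4th Monday').
April 2034 ends with Monday April 24, 2034.
May 2034 ends with Monday May 29, 2034.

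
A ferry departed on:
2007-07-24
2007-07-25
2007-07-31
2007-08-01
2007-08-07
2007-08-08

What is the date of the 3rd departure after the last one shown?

2007-08-21

The gap pattern 1, 6, 1, 6, 1 repeats every 2 events.
These are the Tuesdays and Wednesdays of each week.
Next Tuesday: 2007-08-14.
The following Wednesday is 2007-08-15.
Next Tuesday: 2007-08-21.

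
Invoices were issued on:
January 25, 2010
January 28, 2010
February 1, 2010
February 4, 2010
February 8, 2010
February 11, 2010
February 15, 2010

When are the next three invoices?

Every event lands on a Monday or Thursday (gaps cycle 3, 4, 3, 4, 3, 4).
So the schedule is: every Monday and Thursday.
Next Thursday: February 18, 2010.
The following Monday is February 22, 2010.
Next Thursday: February 25, 2010.

February 18, 2010; February 22, 2010; February 25, 2010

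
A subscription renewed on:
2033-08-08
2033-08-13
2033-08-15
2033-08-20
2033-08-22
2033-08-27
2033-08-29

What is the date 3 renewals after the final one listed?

2033-09-10

Gaps: 5, 2, 5, 2, 5, 2 days — not constant, but cyclic with period 2.
The events fall on every Monday and Saturday.
Next Saturday: 2033-09-03.
Next Monday: 2033-09-05.
Next Saturday: 2033-09-10.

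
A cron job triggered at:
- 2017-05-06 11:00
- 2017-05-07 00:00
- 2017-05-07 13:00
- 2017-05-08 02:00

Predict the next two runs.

2017-05-08 15:00, 2017-05-09 04:00

Spacing: 13, 13, 13 h — constant 13 h.
2017-05-08 02:00 + 13 h = 2017-05-08 15:00.
2017-05-08 15:00 + 13 h = 2017-05-09 04:00.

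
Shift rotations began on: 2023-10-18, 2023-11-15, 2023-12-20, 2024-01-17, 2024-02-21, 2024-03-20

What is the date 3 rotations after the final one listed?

All dates are Wednesdays, 28, 35, 28, 35, 28 days apart.
Specifically, the 3rd Wednesday of each month.
April 2024 — 3rd Wednesday is 2024-04-17.
3rd Wednesday of May 2024: 2024-05-15.
June 2024 — 3rd Wednesday is 2024-06-19.

2024-06-19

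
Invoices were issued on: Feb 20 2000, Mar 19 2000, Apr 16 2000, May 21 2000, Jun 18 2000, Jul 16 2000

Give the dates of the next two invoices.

Aug 20 2000, Sep 17 2000

All dates are Sundays, 28, 28, 35, 28, 28 days apart.
Specifically, the 3rd Sunday of each month.
August 2000 — 3rd Sunday is Aug 20 2000.
September 2000 — 3rd Sunday is Sep 17 2000.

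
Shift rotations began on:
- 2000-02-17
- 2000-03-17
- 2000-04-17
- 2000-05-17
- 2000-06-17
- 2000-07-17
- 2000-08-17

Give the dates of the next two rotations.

2000-09-17, 2000-10-17

Gaps: 29, 31, 30, 31, 30, 31 days — not constant. Every event is on the 17th of the month.
Pattern: the 17th of each month.
September 2000: 2000-09-17.
Next: October 2000 → 2000-10-17.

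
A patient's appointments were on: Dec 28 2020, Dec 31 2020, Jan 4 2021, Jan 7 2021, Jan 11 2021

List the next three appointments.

Jan 14 2021, Jan 18 2021, Jan 21 2021

Gaps: 3, 4, 3, 4 days — not constant, but cyclic with period 2.
The events fall on every Monday and Thursday.
The following Thursday is Jan 14 2021.
The following Monday is Jan 18 2021.
The following Thursday is Jan 21 2021.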